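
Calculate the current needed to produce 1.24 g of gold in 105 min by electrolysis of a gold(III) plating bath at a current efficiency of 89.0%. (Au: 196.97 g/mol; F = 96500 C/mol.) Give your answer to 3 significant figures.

0.325 A

n(Au) = 1.24 / 196.97 = 0.006295 mol
Au³⁺ + 3e⁻ → Au, so n(e⁻) = 3 × 0.006295 = 0.01889 mol
Q = 0.01889 × 96500 / 0.890 = 2048 C
I = Q / t = 2048 / 6300 s = 0.325 A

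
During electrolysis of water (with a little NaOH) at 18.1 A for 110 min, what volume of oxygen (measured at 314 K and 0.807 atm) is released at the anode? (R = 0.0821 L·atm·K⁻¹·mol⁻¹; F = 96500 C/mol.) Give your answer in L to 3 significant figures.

9.89 L

Charge passed = 18.1 × 6600 = 1.195×10^5 C
Moles of electrons = 1.195×10^5 / 96500 = 1.238 mol
2H₂O → O₂ + 4H⁺ + 4e⁻, so n(O₂) = 1.238 / 4 = 0.3095 mol
V = nRT/P = 0.3095 × 0.0821 × 314 / 0.807 = 9.887 L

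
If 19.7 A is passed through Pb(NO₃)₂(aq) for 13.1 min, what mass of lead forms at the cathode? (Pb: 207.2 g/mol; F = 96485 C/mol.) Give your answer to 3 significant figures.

16.6 g

Q = 19.7 A × 786 s = 15480 C
Moles of electrons = 15480 / 96485 = 0.1604 mol
Pb²⁺ + 2e⁻ → Pb, so n(Pb) = 0.1604 / 2 = 0.08020 mol
m = 0.08020 × 207.2 = 16.6 g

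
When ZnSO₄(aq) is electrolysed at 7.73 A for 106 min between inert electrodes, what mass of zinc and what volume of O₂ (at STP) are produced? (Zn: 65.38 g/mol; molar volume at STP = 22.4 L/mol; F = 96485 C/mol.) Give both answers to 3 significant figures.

Q = 7.73 × 6360 = 49160 C; n(e⁻) = 49160 / 96485 = 0.5095 mol
Cathode: Zn²⁺ + 2e⁻ → Zn → n(Zn) = 0.5095/2 = 0.2548 mol → 16.7 g
Anode: 2H₂O → O₂ + 4H⁺ + 4e⁻ → n(O₂) = 0.5095/4 = 0.1274 mol → 2.85 L

16.7 g Zn; 2.85 L O₂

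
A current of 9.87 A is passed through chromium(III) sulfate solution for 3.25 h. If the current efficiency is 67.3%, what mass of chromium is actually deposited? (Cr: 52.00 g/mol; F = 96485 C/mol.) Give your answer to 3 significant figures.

14.0 g

Q = 9.87 × 11700 = 1.155×10^5 C
n(e⁻) = 1.155×10^5 / 96485 = 1.197 mol
Cr³⁺ + 3e⁻ → Cr, so theoretical m(Cr) = 0.3990 × 52.00 = 20.75 g
Actual mass = 67.3% × 20.75 = 14.0 g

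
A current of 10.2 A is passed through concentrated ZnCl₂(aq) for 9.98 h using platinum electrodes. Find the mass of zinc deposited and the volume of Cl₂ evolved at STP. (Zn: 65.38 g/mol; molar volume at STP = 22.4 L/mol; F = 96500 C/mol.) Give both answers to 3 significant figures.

Q = 10.2 × 35928 = 3.665×10^5 C; n(e⁻) = 3.665×10^5 / 96500 = 3.798 mol
Cathode: Zn²⁺ + 2e⁻ → Zn → n(Zn) = 3.798/2 = 1.899 mol → 124 g
Anode: 2Cl⁻ → Cl₂ + 2e⁻ → n(Cl₂) = 3.798/2 = 1.899 mol → 42.5 L

124 g Zn; 42.5 L Cl₂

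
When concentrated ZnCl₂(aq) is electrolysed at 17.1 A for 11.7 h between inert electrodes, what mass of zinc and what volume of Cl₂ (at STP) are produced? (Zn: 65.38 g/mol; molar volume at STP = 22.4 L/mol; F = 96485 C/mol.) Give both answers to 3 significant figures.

244 g Zn; 83.6 L Cl₂

Q = 17.1 × 42120 = 7.203×10^5 C; n(e⁻) = 7.203×10^5 / 96485 = 7.465 mol
Cathode: Zn²⁺ + 2e⁻ → Zn → n(Zn) = 7.465/2 = 3.733 mol → 244 g
Anode: 2Cl⁻ → Cl₂ + 2e⁻ → n(Cl₂) = 7.465/2 = 3.733 mol → 83.6 L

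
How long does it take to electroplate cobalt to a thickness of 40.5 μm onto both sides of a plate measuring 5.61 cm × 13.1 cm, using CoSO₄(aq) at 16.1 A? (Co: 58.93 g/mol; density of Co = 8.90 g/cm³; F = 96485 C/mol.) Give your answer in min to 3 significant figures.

Plated area = 2 × 5.61 × 13.1 = 147.0 cm²
Volume = 147.0 × 40.5×10⁻⁴ cm = 0.5954 cm³
m(Co) = 0.5954 × 8.90 = 5.299 g
n(Co) = 5.299 / 58.93 = 0.08992 mol; n(e⁻) = 2 × 0.08992 = 0.1798 mol
Q = 0.1798 × 96485 = 17350 C
t = 17350 / 16.1 = 1078 s = 18.0 min

18.0 min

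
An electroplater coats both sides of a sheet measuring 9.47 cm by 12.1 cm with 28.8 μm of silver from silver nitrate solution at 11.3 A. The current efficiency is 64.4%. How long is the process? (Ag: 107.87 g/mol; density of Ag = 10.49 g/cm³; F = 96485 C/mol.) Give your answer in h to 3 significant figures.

0.236 h

Plated area = 2 × 9.47 × 12.1 = 229.2 cm²
Volume = 229.2 × 28.8×10⁻⁴ cm = 0.6601 cm³
m(Ag) = 0.6601 × 10.49 = 6.924 g
n(Ag) = 6.924 / 107.87 = 0.06419 mol; n(e⁻) = 0.06419 mol
Q = 0.06419 × 96485 / 0.644 = 9617 C
t = 9617 / 11.3 = 851.1 s = 0.236 h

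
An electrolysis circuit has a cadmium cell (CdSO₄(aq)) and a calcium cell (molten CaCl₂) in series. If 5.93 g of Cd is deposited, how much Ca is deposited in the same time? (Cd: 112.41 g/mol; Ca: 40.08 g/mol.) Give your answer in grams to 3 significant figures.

2.11 g

n(Cd) = 5.93 / 112.41 = 0.05275 mol
Cd²⁺ + 2e⁻ → Cd, so n(e⁻) = 2 × 0.05275 = 0.1055 mol
The cells are in series, so the same charge (and hence the same n(e⁻) = 0.1055 mol) passes through both.
Ca²⁺ + 2e⁻ → Ca, so n(Ca) = 0.1055 / 2 = 0.05275 mol
m(Ca) = 0.05275 × 40.08 = 2.11 g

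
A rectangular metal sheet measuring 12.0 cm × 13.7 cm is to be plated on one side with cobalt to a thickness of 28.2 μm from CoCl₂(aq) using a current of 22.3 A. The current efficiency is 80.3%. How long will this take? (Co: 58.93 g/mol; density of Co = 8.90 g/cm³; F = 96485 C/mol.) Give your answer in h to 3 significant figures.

Plated area = 12.0 × 13.7 = 164.4 cm²
Volume = 164.4 × 28.2×10⁻⁴ cm = 0.4636 cm³
m(Co) = 0.4636 × 8.90 = 4.126 g
n(Co) = 4.126 / 58.93 = 0.07002 mol; n(e⁻) = 2 × 0.07002 = 0.1400 mol
Q = 0.1400 × 96485 / 0.803 = 16820 C
t = 16820 / 22.3 = 754.3 s = 0.210 h

0.210 h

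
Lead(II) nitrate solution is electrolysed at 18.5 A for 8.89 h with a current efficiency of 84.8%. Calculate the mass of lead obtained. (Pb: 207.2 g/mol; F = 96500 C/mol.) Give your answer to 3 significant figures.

539 g

Q = 18.5 × 32004 = 5.921×10^5 C
n(e⁻) = 5.921×10^5 / 96500 = 6.136 mol
Pb²⁺ + 2e⁻ → Pb, so theoretical m(Pb) = 3.068 × 207.2 = 635.7 g
Actual mass = 84.8% × 635.7 = 539 g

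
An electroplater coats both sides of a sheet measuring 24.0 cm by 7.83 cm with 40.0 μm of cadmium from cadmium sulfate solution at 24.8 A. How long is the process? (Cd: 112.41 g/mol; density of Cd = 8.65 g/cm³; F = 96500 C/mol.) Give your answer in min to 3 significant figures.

Plated area = 2 × 24.0 × 7.83 = 375.8 cm²
Volume = 375.8 × 40.0×10⁻⁴ cm = 1.503 cm³
m(Cd) = 1.503 × 8.65 = 13.00 g
n(Cd) = 13.00 / 112.41 = 0.1156 mol; n(e⁻) = 2 × 0.1156 = 0.2312 mol
Q = 0.2312 × 96500 = 22310 C
t = 22310 / 24.8 = 899.6 s = 15.0 min

15.0 min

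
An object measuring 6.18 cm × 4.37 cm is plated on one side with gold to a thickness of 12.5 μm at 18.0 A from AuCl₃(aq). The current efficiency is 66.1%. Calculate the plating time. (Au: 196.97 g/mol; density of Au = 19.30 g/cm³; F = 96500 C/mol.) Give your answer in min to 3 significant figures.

Plated area = 6.18 × 4.37 = 27.01 cm²
Volume = 27.01 × 12.5×10⁻⁴ cm = 0.03376 cm³
m(Au) = 0.03376 × 19.30 = 0.6516 g
n(Au) = 0.6516 / 196.97 = 0.003308 mol; n(e⁻) = 3 × 0.003308 = 0.009924 mol
Q = 0.009924 × 96500 / 0.661 = 1449 C
t = 1449 / 18.0 = 80.50 s = 1.34 min

1.34 min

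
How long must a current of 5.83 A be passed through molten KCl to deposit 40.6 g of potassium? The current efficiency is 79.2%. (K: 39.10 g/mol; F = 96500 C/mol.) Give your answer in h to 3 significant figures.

n(K) = 40.6 / 39.10 = 1.038 mol
K⁺ + e⁻ → K, so n(e⁻) = 1.038 mol
Q = 1.038 × 96500 / 0.792 = 1.265×10^5 C
t = Q / I = 1.265×10^5 / 5.83 = 21700 s = 6.03 h

6.03 h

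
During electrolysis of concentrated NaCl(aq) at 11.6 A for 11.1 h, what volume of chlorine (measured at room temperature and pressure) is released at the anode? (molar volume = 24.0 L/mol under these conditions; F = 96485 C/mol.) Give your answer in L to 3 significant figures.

57.7 L

Charge passed = 11.6 × 39960 = 4.635×10^5 C
n(e⁻) = Q/F = 4.635×10^5/96485 = 4.804 mol
2Cl⁻ → Cl₂ + 2e⁻, so n(Cl₂) = 4.804 / 2 = 2.402 mol
V = 2.402 × 24.0 = 57.65 L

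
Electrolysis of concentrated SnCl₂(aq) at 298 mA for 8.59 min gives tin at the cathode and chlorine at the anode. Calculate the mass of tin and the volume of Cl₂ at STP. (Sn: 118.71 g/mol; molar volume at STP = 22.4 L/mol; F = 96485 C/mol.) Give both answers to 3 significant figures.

Q = 0.298 × 515.4 = 153.6 C; n(e⁻) = 153.6 / 96485 = 0.001592 mol
Cathode: Sn²⁺ + 2e⁻ → Sn → n(Sn) = 0.001592/2 = 7.960×10^-4 mol → 0.0945 g
Anode: 2Cl⁻ → Cl₂ + 2e⁻ → n(Cl₂) = 0.001592/2 = 7.960×10^-4 mol → 0.0178 L

0.0945 g Sn; 0.0178 L Cl₂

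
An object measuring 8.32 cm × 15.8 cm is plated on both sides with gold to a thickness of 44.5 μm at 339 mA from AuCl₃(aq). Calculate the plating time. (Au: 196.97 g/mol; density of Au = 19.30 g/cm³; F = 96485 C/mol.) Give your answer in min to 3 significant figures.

Plated area = 2 × 8.32 × 15.8 = 262.9 cm²
Volume = 262.9 × 44.5×10⁻⁴ cm = 1.170 cm³
m(Au) = 1.170 × 19.30 = 22.58 g
n(Au) = 22.58 / 196.97 = 0.1146 mol; n(e⁻) = 3 × 0.1146 = 0.3438 mol
Q = 0.3438 × 96485 = 33170 C
t = 33170 / 0.339 = 97850 s = 1630 min

1630 min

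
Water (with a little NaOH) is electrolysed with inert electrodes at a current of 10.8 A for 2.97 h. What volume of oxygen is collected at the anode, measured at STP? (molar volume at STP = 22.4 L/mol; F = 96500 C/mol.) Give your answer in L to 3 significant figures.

Charge passed = 10.8 × 10692 = 1.155×10^5 C
n(e⁻) = 1.155×10^5 / 96500 = 1.197 mol
2H₂O → O₂ + 4H⁺ + 4e⁻, so n(O₂) = 1.197 / 4 = 0.2993 mol
V = 0.2993 × 22.4 = 6.704 L

6.70 L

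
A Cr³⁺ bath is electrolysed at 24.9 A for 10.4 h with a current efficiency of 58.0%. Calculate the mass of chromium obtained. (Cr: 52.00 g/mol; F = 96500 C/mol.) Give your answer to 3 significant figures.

Q = 24.9 × 37440 = 9.323×10^5 C
n(e⁻) = 9.323×10^5 / 96500 = 9.661 mol
Cr³⁺ + 3e⁻ → Cr, so theoretical m(Cr) = 3.220 × 52.00 = 167.4 g
Actual mass = 58.0% × 167.4 = 97.1 g

97.1 g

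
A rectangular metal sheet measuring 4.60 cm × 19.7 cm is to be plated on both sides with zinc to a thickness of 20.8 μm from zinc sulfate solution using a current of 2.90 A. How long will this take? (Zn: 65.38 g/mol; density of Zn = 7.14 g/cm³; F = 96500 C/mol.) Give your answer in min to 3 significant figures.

45.7 min

Plated area = 2 × 4.60 × 19.7 = 181.2 cm²
Volume = 181.2 × 20.8×10⁻⁴ cm = 0.3769 cm³
m(Zn) = 0.3769 × 7.14 = 2.691 g
n(Zn) = 2.691 / 65.38 = 0.04116 mol; n(e⁻) = 2 × 0.04116 = 0.08232 mol
Q = 0.08232 × 96500 = 7944 C
t = 7944 / 2.90 = 2739 s = 45.7 min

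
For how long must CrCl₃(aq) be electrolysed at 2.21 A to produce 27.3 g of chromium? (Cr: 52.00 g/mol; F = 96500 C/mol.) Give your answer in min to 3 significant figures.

n(Cr) = 27.3 / 52.00 = 0.5250 mol
Cr³⁺ + 3e⁻ → Cr, so n(e⁻) = 3 × 0.5250 = 1.575 mol
Q = 1.575 × 96500 = 1.520×10^5 C
t = Q / I = 1.520×10^5 / 2.21 = 68780 s = 1150 min

1150 min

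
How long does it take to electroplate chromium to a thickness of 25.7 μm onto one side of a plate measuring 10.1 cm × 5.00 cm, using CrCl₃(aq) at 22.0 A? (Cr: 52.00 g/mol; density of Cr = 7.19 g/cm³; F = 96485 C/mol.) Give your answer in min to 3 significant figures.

Plated area = 10.1 × 5.00 = 50.50 cm²
Volume = 50.50 × 25.7×10⁻⁴ cm = 0.1298 cm³
m(Cr) = 0.1298 × 7.19 = 0.9333 g
n(Cr) = 0.9333 / 52.00 = 0.01795 mol; n(e⁻) = 3 × 0.01795 = 0.05385 mol
Q = 0.05385 × 96485 = 5196 C
t = 5196 / 22.0 = 236.2 s = 3.94 min

3.94 min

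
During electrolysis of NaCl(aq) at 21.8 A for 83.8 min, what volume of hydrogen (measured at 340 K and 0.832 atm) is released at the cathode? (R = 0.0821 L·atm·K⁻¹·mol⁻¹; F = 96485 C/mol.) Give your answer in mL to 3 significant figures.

Q = It = 21.8 × 5028 = 1.096×10^5 C
n(e⁻) = Q/F = 1.096×10^5/96485 = 1.136 mol
2H⁺ + 2e⁻ → H₂, so n(H₂) = 1.136 / 2 = 0.5680 mol
V = nRT/P = 0.5680 × 0.0821 × 340 / 0.832 = 19.06 L
= 19100 mL

19100 mL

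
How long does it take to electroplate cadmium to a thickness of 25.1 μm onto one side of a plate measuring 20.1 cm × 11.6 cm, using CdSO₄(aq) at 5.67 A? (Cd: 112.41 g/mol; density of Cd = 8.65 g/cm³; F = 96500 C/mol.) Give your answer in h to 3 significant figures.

0.426 h

Plated area = 20.1 × 11.6 = 233.2 cm²
Volume = 233.2 × 25.1×10⁻⁴ cm = 0.5853 cm³
m(Cd) = 0.5853 × 8.65 = 5.063 g
n(Cd) = 5.063 / 112.41 = 0.04504 mol; n(e⁻) = 2 × 0.04504 = 0.09008 mol
Q = 0.09008 × 96500 = 8693 C
t = 8693 / 5.67 = 1533 s = 0.426 h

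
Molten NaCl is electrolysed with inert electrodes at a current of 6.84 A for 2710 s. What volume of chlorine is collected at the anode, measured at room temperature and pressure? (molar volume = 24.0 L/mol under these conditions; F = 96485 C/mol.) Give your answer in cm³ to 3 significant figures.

2310 cm³

Q = 6.84 A × 2710 s = 18540 C
n(e⁻) = Q/F = 18540/96485 = 0.1922 mol
2Cl⁻ → Cl₂ + 2e⁻, so n(Cl₂) = 0.1922 / 2 = 0.09610 mol
V = 0.09610 × 24.0 = 2.306 L
= 2310 cm³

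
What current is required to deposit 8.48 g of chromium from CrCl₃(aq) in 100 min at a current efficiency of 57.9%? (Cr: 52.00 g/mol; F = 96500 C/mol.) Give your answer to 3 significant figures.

n(Cr) = 8.48 / 52.00 = 0.1631 mol
Cr³⁺ + 3e⁻ → Cr, so n(e⁻) = 3 × 0.1631 = 0.4893 mol
Q = 0.4893 × 96500 / 0.579 = 81550 C
I = Q / t = 81550 / 6000 s = 13.6 A

13.6 A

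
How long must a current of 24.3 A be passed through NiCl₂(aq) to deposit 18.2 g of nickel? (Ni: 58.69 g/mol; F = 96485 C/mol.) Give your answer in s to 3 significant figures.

2460 s

n(Ni) = 18.2 / 58.69 = 0.3101 mol
Ni²⁺ + 2e⁻ → Ni, so n(e⁻) = 2 × 0.3101 = 0.6202 mol
Q = 0.6202 × 96485 = 59840 C
t = Q / I = 59840 / 24.3 = 2463 s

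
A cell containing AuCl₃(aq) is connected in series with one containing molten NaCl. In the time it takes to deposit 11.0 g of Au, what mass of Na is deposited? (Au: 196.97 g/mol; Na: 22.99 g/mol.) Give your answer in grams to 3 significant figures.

3.85 g

n(Au) = 11.0 / 196.97 = 0.05585 mol
Au³⁺ + 3e⁻ → Au, so n(e⁻) = 3 × 0.05585 = 0.1676 mol
In series, the same 0.1676 mol of electrons flows through the second cell.
Na⁺ + e⁻ → Na, so n(Na) = 0.1676 mol
m(Na) = 0.1676 × 22.99 = 3.85 g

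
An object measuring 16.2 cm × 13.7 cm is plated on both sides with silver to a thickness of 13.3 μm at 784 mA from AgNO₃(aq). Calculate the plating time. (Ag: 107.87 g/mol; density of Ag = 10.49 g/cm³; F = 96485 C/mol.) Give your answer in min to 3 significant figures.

118 min

Plated area = 2 × 16.2 × 13.7 = 443.9 cm²
Volume = 443.9 × 13.3×10⁻⁴ cm = 0.5904 cm³
m(Ag) = 0.5904 × 10.49 = 6.193 g
n(Ag) = 6.193 / 107.87 = 0.05741 mol; n(e⁻) = 0.05741 mol
Q = 0.05741 × 96485 = 5539 C
t = 5539 / 0.784 = 7065 s = 118 min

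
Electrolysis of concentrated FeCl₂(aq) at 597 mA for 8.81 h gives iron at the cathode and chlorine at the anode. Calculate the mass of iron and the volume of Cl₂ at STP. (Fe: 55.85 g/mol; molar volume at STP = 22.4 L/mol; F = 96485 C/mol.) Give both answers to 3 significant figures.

Q = 0.597 × 31716 = 18930 C; n(e⁻) = 18930 / 96485 = 0.1962 mol
Cathode: Fe²⁺ + 2e⁻ → Fe → n(Fe) = 0.1962/2 = 0.09810 mol → 5.48 g
Anode: 2Cl⁻ → Cl₂ + 2e⁻ → n(Cl₂) = 0.1962/2 = 0.09810 mol → 2.20 L

5.48 g Fe; 2.20 L Cl₂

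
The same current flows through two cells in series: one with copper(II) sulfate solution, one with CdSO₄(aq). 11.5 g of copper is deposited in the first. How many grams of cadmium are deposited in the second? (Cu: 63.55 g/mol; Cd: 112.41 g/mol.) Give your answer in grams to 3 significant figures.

n(Cu) = 11.5 / 63.55 = 0.1810 mol
Cu²⁺ + 2e⁻ → Cu, so n(e⁻) = 2 × 0.1810 = 0.3620 mol
In series, the same 0.3620 mol of electrons flows through the second cell.
Cd²⁺ + 2e⁻ → Cd, so n(Cd) = 0.3620 / 2 = 0.1810 mol
m(Cd) = 0.1810 × 112.41 = 20.3 g

20.3 g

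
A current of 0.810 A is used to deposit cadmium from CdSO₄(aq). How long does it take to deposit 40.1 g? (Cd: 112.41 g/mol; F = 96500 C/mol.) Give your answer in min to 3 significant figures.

n(Cd) = 40.1 / 112.41 = 0.3567 mol
Cd²⁺ + 2e⁻ → Cd, so n(e⁻) = 2 × 0.3567 = 0.7134 mol
Q = 0.7134 × 96500 = 68840 C
t = Q / I = 68840 / 0.810 = 84990 s = 1420 min

1420 min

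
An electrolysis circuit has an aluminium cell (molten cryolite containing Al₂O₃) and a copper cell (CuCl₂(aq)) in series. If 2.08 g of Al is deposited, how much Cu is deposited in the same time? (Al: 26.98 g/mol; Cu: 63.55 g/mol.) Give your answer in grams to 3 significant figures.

7.35 g

n(Al) = 2.08 / 26.98 = 0.07709 mol
Al³⁺ + 3e⁻ → Al, so n(e⁻) = 3 × 0.07709 = 0.2313 mol
Same current for the same time ⇒ same n(e⁻) = 0.2313 mol in both cells.
Cu²⁺ + 2e⁻ → Cu, so n(Cu) = 0.2313 / 2 = 0.1157 mol
m(Cu) = 0.1157 × 63.55 = 7.35 g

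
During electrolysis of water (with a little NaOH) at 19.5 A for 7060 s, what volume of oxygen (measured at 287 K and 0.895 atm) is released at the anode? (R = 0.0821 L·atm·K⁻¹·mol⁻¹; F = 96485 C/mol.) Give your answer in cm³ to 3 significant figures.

9390 cm³

Q = 19.5 A × 7060 s = 1.377×10^5 C
n(e⁻) = 1.377×10^5 / 96485 = 1.427 mol
2H₂O → O₂ + 4H⁺ + 4e⁻, so n(O₂) = 1.427 / 4 = 0.3568 mol
V = nRT/P = 0.3568 × 0.0821 × 287 / 0.895 = 9.393 L
= 9390 cm³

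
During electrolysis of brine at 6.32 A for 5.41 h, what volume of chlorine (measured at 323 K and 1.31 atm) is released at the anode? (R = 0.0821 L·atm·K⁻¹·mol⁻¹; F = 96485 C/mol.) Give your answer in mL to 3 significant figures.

12900 mL

Q = 6.32 A × 19476 s = 1.231×10^5 C
n(e⁻) = 1.231×10^5 / 96485 = 1.276 mol
2Cl⁻ → Cl₂ + 2e⁻, so n(Cl₂) = 1.276 / 2 = 0.6380 mol
V = nRT/P = 0.6380 × 0.0821 × 323 / 1.31 = 12.92 L
= 12900 mL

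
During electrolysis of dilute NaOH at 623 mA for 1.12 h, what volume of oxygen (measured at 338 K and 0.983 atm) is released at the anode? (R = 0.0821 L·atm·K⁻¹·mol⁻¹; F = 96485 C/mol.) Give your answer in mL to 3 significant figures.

184 mL

Charge passed = 0.623 × 4032 = 2512 C
Moles of electrons = 2512 / 96485 = 0.02604 mol
2H₂O → O₂ + 4H⁺ + 4e⁻, so n(O₂) = 0.02604 / 4 = 0.006510 mol
V = nRT/P = 0.006510 × 0.0821 × 338 / 0.983 = 0.1838 L
= 184 mL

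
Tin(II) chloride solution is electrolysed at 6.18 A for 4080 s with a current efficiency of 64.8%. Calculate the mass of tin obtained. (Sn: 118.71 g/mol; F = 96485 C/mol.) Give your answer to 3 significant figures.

Q = 6.18 × 4080 = 25210 C
n(e⁻) = 25210 / 96485 = 0.2613 mol
Sn²⁺ + 2e⁻ → Sn, so theoretical m(Sn) = 0.1307 × 118.71 = 15.52 g
Actual mass = 64.8% × 15.52 = 10.1 g

10.1 g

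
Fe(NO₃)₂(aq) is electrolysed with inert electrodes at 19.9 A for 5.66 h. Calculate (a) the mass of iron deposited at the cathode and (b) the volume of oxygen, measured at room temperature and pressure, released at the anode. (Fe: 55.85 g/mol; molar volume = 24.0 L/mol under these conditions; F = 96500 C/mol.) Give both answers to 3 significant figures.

Q = 19.9 × 20376 = 4.055×10^5 C; n(e⁻) = 4.055×10^5 / 96500 = 4.202 mol
Cathode: Fe²⁺ + 2e⁻ → Fe → n(Fe) = 4.202/2 = 2.101 mol → 117 g
Anode: 2H₂O → O₂ + 4H⁺ + 4e⁻ → n(O₂) = 4.202/4 = 1.051 mol → 25.2 L

117 g Fe; 25.2 L O₂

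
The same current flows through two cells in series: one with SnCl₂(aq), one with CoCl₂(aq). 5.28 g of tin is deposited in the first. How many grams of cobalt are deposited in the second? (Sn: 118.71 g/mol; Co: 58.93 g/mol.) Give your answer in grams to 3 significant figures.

n(Sn) = 5.28 / 118.71 = 0.04448 mol
Sn²⁺ + 2e⁻ → Sn, so n(e⁻) = 2 × 0.04448 = 0.08896 mol
The cells are in series, so the same charge (and hence the same n(e⁻) = 0.08896 mol) passes through both.
Co²⁺ + 2e⁻ → Co, so n(Co) = 0.08896 / 2 = 0.04448 mol
m(Co) = 0.04448 × 58.93 = 2.62 g

2.62 g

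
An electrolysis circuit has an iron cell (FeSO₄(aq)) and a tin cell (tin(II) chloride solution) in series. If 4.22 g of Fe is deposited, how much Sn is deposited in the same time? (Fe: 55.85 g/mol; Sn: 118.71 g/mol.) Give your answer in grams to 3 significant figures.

8.97 g

n(Fe) = 4.22 / 55.85 = 0.07556 mol
Fe²⁺ + 2e⁻ → Fe, so n(e⁻) = 2 × 0.07556 = 0.1511 mol
In series, the same 0.1511 mol of electrons flows through the second cell.
Sn²⁺ + 2e⁻ → Sn, so n(Sn) = 0.1511 / 2 = 0.07555 mol
m(Sn) = 0.07555 × 118.71 = 8.97 g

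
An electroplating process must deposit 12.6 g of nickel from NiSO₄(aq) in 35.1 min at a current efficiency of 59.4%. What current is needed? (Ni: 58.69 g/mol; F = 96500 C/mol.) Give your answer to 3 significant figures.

n(Ni) = 12.6 / 58.69 = 0.2147 mol
Ni²⁺ + 2e⁻ → Ni, so n(e⁻) = 2 × 0.2147 = 0.4294 mol
Q = 0.4294 × 96500 / 0.594 = 69760 C
I = Q / t = 69760 / 2106 s = 33.1 A

33.1 A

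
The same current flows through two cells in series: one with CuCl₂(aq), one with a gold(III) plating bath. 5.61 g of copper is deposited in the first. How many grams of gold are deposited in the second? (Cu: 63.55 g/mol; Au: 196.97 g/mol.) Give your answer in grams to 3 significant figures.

11.6 g

n(Cu) = 5.61 / 63.55 = 0.08828 mol
Cu²⁺ + 2e⁻ → Cu, so n(e⁻) = 2 × 0.08828 = 0.1766 mol
Since the cells are in series, n(e⁻) in the Au cell is also 0.1766 mol.
Au³⁺ + 3e⁻ → Au, so n(Au) = 0.1766 / 3 = 0.05887 mol
m(Au) = 0.05887 × 196.97 = 11.6 g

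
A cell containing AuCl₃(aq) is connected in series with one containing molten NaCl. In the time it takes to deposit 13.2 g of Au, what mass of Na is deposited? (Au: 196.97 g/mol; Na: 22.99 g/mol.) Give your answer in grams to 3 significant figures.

n(Au) = 13.2 / 196.97 = 0.06702 mol
Au³⁺ + 3e⁻ → Au, so n(e⁻) = 3 × 0.06702 = 0.2011 mol
Same current for the same time ⇒ same n(e⁻) = 0.2011 mol in both cells.
Na⁺ + e⁻ → Na, so n(Na) = 0.2011 mol
m(Na) = 0.2011 × 22.99 = 4.62 g

4.62 g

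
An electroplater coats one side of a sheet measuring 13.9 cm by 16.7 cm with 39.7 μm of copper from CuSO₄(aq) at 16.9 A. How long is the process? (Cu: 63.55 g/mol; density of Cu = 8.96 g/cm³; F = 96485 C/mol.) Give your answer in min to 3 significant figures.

Plated area = 13.9 × 16.7 = 232.1 cm²
Volume = 232.1 × 39.7×10⁻⁴ cm = 0.9214 cm³
m(Cu) = 0.9214 × 8.96 = 8.256 g
n(Cu) = 8.256 / 63.55 = 0.1299 mol; n(e⁻) = 2 × 0.1299 = 0.2598 mol
Q = 0.2598 × 96485 = 25070 C
t = 25070 / 16.9 = 1483 s = 24.7 min

24.7 min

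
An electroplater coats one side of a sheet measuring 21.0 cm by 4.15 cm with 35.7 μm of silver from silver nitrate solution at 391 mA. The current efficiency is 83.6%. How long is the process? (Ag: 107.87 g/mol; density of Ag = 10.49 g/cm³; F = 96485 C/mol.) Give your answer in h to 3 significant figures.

Plated area = 21.0 × 4.15 = 87.15 cm²
Volume = 87.15 × 35.7×10⁻⁴ cm = 0.3111 cm³
m(Ag) = 0.3111 × 10.49 = 3.263 g
n(Ag) = 3.263 / 107.87 = 0.03025 mol; n(e⁻) = 0.03025 mol
Q = 0.03025 × 96485 / 0.836 = 3491 C
t = 3491 / 0.391 = 8928 s = 2.48 h

2.48 h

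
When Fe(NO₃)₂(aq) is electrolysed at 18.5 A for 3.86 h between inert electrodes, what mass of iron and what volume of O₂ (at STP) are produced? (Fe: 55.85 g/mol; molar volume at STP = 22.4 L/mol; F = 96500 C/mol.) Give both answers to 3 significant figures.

Q = 18.5 × 13896 = 2.571×10^5 C; n(e⁻) = 2.571×10^5 / 96500 = 2.664 mol
Cathode: Fe²⁺ + 2e⁻ → Fe → n(Fe) = 2.664/2 = 1.332 mol → 74.4 g
Anode: 2H₂O → O₂ + 4H⁺ + 4e⁻ → n(O₂) = 2.664/4 = 0.6660 mol → 14.9 L

74.4 g Fe; 14.9 L O₂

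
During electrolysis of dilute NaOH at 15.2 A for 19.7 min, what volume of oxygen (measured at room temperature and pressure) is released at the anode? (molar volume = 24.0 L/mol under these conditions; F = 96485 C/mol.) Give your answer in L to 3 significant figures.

1.12 L

Q = It = 15.2 × 1182 = 17970 C
Moles of electrons = 17970 / 96485 = 0.1862 mol
2H₂O → O₂ + 4H⁺ + 4e⁻, so n(O₂) = 0.1862 / 4 = 0.04655 mol
V = 0.04655 × 24.0 = 1.117 L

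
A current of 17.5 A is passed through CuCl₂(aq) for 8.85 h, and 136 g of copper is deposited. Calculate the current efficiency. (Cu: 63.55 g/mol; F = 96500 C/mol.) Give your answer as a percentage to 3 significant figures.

74.1%

Q = 17.5 × 31860 = 5.576×10^5 C
n(e⁻) = 5.576×10^5 / 96500 = 5.778 mol
Cu²⁺ + 2e⁻ → Cu, so theoretical n(Cu) = 2.889 mol → 183.6 g
Efficiency = 136 / 183.6 = 0.7407 = 74.1%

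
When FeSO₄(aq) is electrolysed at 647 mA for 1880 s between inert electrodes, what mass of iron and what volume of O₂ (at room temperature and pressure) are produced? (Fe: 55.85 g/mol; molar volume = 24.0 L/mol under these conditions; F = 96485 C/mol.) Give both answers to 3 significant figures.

Q = 0.647 × 1880 = 1216 C; n(e⁻) = 1216 / 96485 = 0.01260 mol
Cathode: Fe²⁺ + 2e⁻ → Fe → n(Fe) = 0.01260/2 = 0.006300 mol → 0.352 g
Anode: 2H₂O → O₂ + 4H⁺ + 4e⁻ → n(O₂) = 0.01260/4 = 0.003150 mol → 0.0756 L

0.352 g Fe; 0.0756 L O₂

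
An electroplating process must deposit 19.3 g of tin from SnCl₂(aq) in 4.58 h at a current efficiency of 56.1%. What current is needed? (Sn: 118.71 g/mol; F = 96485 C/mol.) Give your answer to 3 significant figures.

n(Sn) = 19.3 / 118.71 = 0.1626 mol
Sn²⁺ + 2e⁻ → Sn, so n(e⁻) = 2 × 0.1626 = 0.3252 mol
Q = 0.3252 × 96485 / 0.561 = 55930 C
I = Q / t = 55930 / 16488 s = 3.39 A

3.39 A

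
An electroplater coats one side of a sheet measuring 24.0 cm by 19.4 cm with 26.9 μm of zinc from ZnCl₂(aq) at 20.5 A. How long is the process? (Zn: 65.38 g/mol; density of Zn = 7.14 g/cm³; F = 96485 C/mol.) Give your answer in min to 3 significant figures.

Plated area = 24.0 × 19.4 = 465.6 cm²
Volume = 465.6 × 26.9×10⁻⁴ cm = 1.252 cm³
m(Zn) = 1.252 × 7.14 = 8.939 g
n(Zn) = 8.939 / 65.38 = 0.1367 mol; n(e⁻) = 2 × 0.1367 = 0.2734 mol
Q = 0.2734 × 96485 = 26380 C
t = 26380 / 20.5 = 1287 s = 21.5 min

21.5 min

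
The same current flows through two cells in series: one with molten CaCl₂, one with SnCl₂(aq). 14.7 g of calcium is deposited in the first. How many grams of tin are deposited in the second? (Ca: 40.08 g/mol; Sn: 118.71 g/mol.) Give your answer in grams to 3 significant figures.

n(Ca) = 14.7 / 40.08 = 0.3668 mol
Ca²⁺ + 2e⁻ → Ca, so n(e⁻) = 2 × 0.3668 = 0.7336 mol
The cells are in series, so the same charge (and hence the same n(e⁻) = 0.7336 mol) passes through both.
Sn²⁺ + 2e⁻ → Sn, so n(Sn) = 0.7336 / 2 = 0.3668 mol
m(Sn) = 0.3668 × 118.71 = 43.5 g

43.5 g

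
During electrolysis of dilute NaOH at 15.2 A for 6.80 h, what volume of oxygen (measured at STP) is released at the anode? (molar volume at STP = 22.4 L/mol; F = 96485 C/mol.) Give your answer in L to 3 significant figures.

21.6 L

Q = It = 15.2 × 24480 = 3.721×10^5 C
n(e⁻) = Q/F = 3.721×10^5/96485 = 3.857 mol
2H₂O → O₂ + 4H⁺ + 4e⁻, so n(O₂) = 3.857 / 4 = 0.9643 mol
V = 0.9643 × 22.4 = 21.60 L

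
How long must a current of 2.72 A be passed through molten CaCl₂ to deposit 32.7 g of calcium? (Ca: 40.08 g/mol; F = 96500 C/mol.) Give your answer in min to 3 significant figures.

n(Ca) = 32.7 / 40.08 = 0.8159 mol
Ca²⁺ + 2e⁻ → Ca, so n(e⁻) = 2 × 0.8159 = 1.632 mol
Q = 1.632 × 96500 = 1.575×10^5 C
t = Q / I = 1.575×10^5 / 2.72 = 57900 s = 965 min

965 min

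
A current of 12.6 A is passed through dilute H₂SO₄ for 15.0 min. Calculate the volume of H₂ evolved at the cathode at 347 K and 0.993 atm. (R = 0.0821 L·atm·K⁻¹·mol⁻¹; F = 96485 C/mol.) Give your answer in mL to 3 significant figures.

Charge passed = 12.6 × 900 = 11340 C
n(e⁻) = 11340 / 96485 = 0.1175 mol
2H⁺ + 2e⁻ → H₂, so n(H₂) = 0.1175 / 2 = 0.05875 mol
V = nRT/P = 0.05875 × 0.0821 × 347 / 0.993 = 1.686 L
= 1690 mL

1690 mL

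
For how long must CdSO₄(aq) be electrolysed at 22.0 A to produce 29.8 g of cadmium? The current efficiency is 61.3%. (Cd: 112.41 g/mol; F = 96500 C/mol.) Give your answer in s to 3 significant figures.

n(Cd) = 29.8 / 112.41 = 0.2651 mol
Cd²⁺ + 2e⁻ → Cd, so n(e⁻) = 2 × 0.2651 = 0.5302 mol
Q = 0.5302 × 96500 / 0.613 = 83470 C
t = Q / I = 83470 / 22.0 = 3794 s

3790 s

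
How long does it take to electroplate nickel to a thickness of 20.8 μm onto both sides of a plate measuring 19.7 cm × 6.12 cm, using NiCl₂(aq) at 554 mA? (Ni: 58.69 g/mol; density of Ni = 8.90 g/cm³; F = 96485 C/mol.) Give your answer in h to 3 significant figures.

7.36 h

Plated area = 2 × 19.7 × 6.12 = 241.1 cm²
Volume = 241.1 × 20.8×10⁻⁴ cm = 0.5015 cm³
m(Ni) = 0.5015 × 8.90 = 4.463 g
n(Ni) = 4.463 / 58.69 = 0.07604 mol; n(e⁻) = 2 × 0.07604 = 0.1521 mol
Q = 0.1521 × 96485 = 14680 C
t = 14680 / 0.554 = 26500 s = 7.36 h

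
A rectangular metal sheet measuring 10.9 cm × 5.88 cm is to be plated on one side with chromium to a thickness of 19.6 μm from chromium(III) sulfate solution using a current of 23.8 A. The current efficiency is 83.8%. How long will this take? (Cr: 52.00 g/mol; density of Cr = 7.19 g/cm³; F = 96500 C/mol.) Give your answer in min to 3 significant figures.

4.20 min

Plated area = 10.9 × 5.88 = 64.09 cm²
Volume = 64.09 × 19.6×10⁻⁴ cm = 0.1256 cm³
m(Cr) = 0.1256 × 7.19 = 0.9031 g
n(Cr) = 0.9031 / 52.00 = 0.01737 mol; n(e⁻) = 3 × 0.01737 = 0.05211 mol
Q = 0.05211 × 96500 / 0.838 = 6001 C
t = 6001 / 23.8 = 252.1 s = 4.20 min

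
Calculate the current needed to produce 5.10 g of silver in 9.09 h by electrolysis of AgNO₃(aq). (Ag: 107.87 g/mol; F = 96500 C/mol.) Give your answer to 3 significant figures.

0.139 A

n(Ag) = 5.10 / 107.87 = 0.04728 mol
Ag⁺ + e⁻ → Ag, so n(e⁻) = 0.04728 mol
Q = 0.04728 × 96500 = 4563 C
I = Q / t = 4563 / 32724 s = 0.139 A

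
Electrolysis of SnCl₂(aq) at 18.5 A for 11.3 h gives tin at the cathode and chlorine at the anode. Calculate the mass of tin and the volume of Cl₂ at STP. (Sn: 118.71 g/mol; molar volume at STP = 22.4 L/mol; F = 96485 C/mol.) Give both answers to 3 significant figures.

Q = 18.5 × 40680 = 7.526×10^5 C; n(e⁻) = 7.526×10^5 / 96485 = 7.800 mol
Cathode: Sn²⁺ + 2e⁻ → Sn → n(Sn) = 7.800/2 = 3.900 mol → 463 g
Anode: 2Cl⁻ → Cl₂ + 2e⁻ → n(Cl₂) = 7.800/2 = 3.900 mol → 87.4 L

463 g Sn; 87.4 L Cl₂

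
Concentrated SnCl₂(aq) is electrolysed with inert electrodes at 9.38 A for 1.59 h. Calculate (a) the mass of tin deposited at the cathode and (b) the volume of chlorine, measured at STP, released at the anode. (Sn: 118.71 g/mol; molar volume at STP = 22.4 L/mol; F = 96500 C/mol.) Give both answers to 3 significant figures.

Q = 9.38 × 5724 = 53690 C; n(e⁻) = 53690 / 96500 = 0.5564 mol
Cathode: Sn²⁺ + 2e⁻ → Sn → n(Sn) = 0.5564/2 = 0.2782 mol → 33.0 g
Anode: 2Cl⁻ → Cl₂ + 2e⁻ → n(Cl₂) = 0.5564/2 = 0.2782 mol → 6.23 L

33.0 g Sn; 6.23 L Cl₂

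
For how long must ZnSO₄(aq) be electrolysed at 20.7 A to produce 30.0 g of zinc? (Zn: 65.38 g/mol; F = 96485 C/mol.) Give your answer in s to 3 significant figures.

4280 s

n(Zn) = 30.0 / 65.38 = 0.4589 mol
Zn²⁺ + 2e⁻ → Zn, so n(e⁻) = 2 × 0.4589 = 0.9178 mol
Q = 0.9178 × 96485 = 88550 C
t = Q / I = 88550 / 20.7 = 4278 s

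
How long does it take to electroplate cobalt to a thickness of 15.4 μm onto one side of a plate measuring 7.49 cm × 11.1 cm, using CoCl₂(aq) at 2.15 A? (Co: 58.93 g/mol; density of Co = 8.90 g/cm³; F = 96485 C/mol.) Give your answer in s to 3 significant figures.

Plated area = 7.49 × 11.1 = 83.14 cm²
Volume = 83.14 × 15.4×10⁻⁴ cm = 0.1280 cm³
m(Co) = 0.1280 × 8.90 = 1.139 g
n(Co) = 1.139 / 58.93 = 0.01933 mol; n(e⁻) = 2 × 0.01933 = 0.03866 mol
Q = 0.03866 × 96485 = 3730 C
t = 3730 / 2.15 = 1735 s

1740 s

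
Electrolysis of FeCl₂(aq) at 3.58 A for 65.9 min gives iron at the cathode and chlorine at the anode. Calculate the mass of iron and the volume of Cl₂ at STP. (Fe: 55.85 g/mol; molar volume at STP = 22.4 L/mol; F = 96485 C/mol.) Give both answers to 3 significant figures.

4.10 g Fe; 1.64 L Cl₂

Q = 3.58 × 3954 = 14160 C; n(e⁻) = 14160 / 96485 = 0.1468 mol
Cathode: Fe²⁺ + 2e⁻ → Fe → n(Fe) = 0.1468/2 = 0.07340 mol → 4.10 g
Anode: 2Cl⁻ → Cl₂ + 2e⁻ → n(Cl₂) = 0.1468/2 = 0.07340 mol → 1.64 L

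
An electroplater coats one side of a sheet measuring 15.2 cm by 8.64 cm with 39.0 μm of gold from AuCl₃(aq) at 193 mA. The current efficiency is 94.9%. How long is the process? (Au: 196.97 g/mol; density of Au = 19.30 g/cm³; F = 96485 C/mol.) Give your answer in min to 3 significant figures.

1320 min

Plated area = 15.2 × 8.64 = 131.3 cm²
Volume = 131.3 × 39.0×10⁻⁴ cm = 0.5121 cm³
m(Au) = 0.5121 × 19.30 = 9.884 g
n(Au) = 9.884 / 196.97 = 0.05018 mol; n(e⁻) = 3 × 0.05018 = 0.1505 mol
Q = 0.1505 × 96485 / 0.949 = 15300 C
t = 15300 / 0.193 = 79270 s = 1320 min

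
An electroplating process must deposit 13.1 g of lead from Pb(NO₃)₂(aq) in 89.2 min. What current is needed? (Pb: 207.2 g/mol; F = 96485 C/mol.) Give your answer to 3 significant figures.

2.28 A

n(Pb) = 13.1 / 207.2 = 0.06322 mol
Pb²⁺ + 2e⁻ → Pb, so n(e⁻) = 2 × 0.06322 = 0.1264 mol
Q = 0.1264 × 96485 = 12200 C
I = Q / t = 12200 / 5352 s = 2.28 A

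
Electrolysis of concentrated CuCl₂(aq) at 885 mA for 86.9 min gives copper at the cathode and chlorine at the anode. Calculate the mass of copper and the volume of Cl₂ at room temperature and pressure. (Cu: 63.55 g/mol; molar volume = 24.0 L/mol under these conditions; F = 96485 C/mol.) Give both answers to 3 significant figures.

Q = 0.885 × 5214 = 4614 C; n(e⁻) = 4614 / 96485 = 0.04782 mol
Cathode: Cu²⁺ + 2e⁻ → Cu → n(Cu) = 0.04782/2 = 0.02391 mol → 1.52 g
Anode: 2Cl⁻ → Cl₂ + 2e⁻ → n(Cl₂) = 0.04782/2 = 0.02391 mol → 0.574 L

1.52 g Cu; 0.574 L Cl₂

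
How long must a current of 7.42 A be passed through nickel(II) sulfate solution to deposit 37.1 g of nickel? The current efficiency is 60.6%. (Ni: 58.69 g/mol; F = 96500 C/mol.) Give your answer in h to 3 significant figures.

7.54 h

n(Ni) = 37.1 / 58.69 = 0.6321 mol
Ni²⁺ + 2e⁻ → Ni, so n(e⁻) = 2 × 0.6321 = 1.264 mol
Q = 1.264 × 96500 / 0.606 = 2.013×10^5 C
t = Q / I = 2.013×10^5 / 7.42 = 27130 s = 7.54 h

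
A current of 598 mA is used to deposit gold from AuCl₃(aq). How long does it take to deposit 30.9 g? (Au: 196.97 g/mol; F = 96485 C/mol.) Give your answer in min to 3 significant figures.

1270 min

n(Au) = 30.9 / 196.97 = 0.1569 mol
Au³⁺ + 3e⁻ → Au, so n(e⁻) = 3 × 0.1569 = 0.4707 mol
Q = 0.4707 × 96485 = 45420 C
t = Q / I = 45420 / 0.598 = 75950 s = 1270 min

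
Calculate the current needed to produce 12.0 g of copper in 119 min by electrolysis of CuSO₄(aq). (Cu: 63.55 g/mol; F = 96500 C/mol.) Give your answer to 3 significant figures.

n(Cu) = 12.0 / 63.55 = 0.1888 mol
Cu²⁺ + 2e⁻ → Cu, so n(e⁻) = 2 × 0.1888 = 0.3776 mol
Q = 0.3776 × 96500 = 36440 C
I = Q / t = 36440 / 7140 s = 5.10 A

5.10 A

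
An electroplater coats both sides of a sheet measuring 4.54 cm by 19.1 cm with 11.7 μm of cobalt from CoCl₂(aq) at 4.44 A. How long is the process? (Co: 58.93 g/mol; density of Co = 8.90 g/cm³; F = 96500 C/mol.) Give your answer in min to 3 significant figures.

Plated area = 2 × 4.54 × 19.1 = 173.4 cm²
Volume = 173.4 × 11.7×10⁻⁴ cm = 0.2029 cm³
m(Co) = 0.2029 × 8.90 = 1.806 g
n(Co) = 1.806 / 58.93 = 0.03065 mol; n(e⁻) = 2 × 0.03065 = 0.06130 mol
Q = 0.06130 × 96500 = 5915 C
t = 5915 / 4.44 = 1332 s = 22.2 min

22.2 min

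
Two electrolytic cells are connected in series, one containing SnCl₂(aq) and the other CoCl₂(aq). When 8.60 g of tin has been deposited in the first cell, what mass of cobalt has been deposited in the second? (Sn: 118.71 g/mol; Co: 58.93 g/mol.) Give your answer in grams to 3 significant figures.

4.27 g

n(Sn) = 8.60 / 118.71 = 0.07245 mol
Sn²⁺ + 2e⁻ → Sn, so n(e⁻) = 2 × 0.07245 = 0.1449 mol
The cells are in series, so the same charge (and hence the same n(e⁻) = 0.1449 mol) passes through both.
Co²⁺ + 2e⁻ → Co, so n(Co) = 0.1449 / 2 = 0.07245 mol
m(Co) = 0.07245 × 58.93 = 4.27 g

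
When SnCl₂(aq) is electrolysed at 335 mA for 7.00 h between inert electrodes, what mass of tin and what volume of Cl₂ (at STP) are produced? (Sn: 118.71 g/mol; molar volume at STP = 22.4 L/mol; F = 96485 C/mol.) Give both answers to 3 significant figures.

5.19 g Sn; 0.980 L Cl₂

Q = 0.335 × 25200 = 8442 C; n(e⁻) = 8442 / 96485 = 0.08750 mol
Cathode: Sn²⁺ + 2e⁻ → Sn → n(Sn) = 0.08750/2 = 0.04375 mol → 5.19 g
Anode: 2Cl⁻ → Cl₂ + 2e⁻ → n(Cl₂) = 0.08750/2 = 0.04375 mol → 0.980 L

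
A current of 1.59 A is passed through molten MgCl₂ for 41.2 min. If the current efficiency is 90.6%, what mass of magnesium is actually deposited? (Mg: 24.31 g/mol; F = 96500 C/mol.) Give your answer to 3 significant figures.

Q = 1.59 × 2472 = 3930 C
n(e⁻) = 3930 / 96500 = 0.04073 mol
Mg²⁺ + 2e⁻ → Mg, so theoretical m(Mg) = 0.02037 × 24.31 = 0.4952 g
Actual mass = 90.6% × 0.4952 = 0.449 g

0.449 g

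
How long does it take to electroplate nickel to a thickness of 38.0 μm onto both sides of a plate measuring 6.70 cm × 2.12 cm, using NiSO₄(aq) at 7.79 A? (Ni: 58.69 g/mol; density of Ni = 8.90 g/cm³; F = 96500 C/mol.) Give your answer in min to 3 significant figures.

Plated area = 2 × 6.70 × 2.12 = 28.41 cm²
Volume = 28.41 × 38.0×10⁻⁴ cm = 0.1080 cm³
m(Ni) = 0.1080 × 8.90 = 0.9612 g
n(Ni) = 0.9612 / 58.69 = 0.01638 mol; n(e⁻) = 2 × 0.01638 = 0.03276 mol
Q = 0.03276 × 96500 = 3161 C
t = 3161 / 7.79 = 405.8 s = 6.76 min

6.76 min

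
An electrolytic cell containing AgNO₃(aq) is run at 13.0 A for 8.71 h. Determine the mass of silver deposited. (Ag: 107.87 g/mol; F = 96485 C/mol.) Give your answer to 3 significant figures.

Q = It = 13.0 × 31356 = 4.076×10^5 C
n(e⁻) = Q/F = 4.076×10^5/96485 = 4.224 mol
Ag⁺ + e⁻ → Ag, so n(Ag) = 4.224 mol
m = 4.224 × 107.87 = 456 g

456 g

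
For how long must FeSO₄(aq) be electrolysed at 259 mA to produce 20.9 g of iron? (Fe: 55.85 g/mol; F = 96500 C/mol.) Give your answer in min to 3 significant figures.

n(Fe) = 20.9 / 55.85 = 0.3742 mol
Fe²⁺ + 2e⁻ → Fe, so n(e⁻) = 2 × 0.3742 = 0.7484 mol
Q = 0.7484 × 96500 = 72220 C
t = Q / I = 72220 / 0.259 = 2.788×10^5 s = 4650 min

4650 min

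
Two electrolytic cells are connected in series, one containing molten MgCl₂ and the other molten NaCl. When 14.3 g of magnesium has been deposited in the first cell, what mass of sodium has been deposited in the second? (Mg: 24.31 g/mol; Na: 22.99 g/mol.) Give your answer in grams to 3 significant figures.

27.0 g

n(Mg) = 14.3 / 24.31 = 0.5882 mol
Mg²⁺ + 2e⁻ → Mg, so n(e⁻) = 2 × 0.5882 = 1.176 mol
The cells are in series, so the same charge (and hence the same n(e⁻) = 1.176 mol) passes through both.
Na⁺ + e⁻ → Na, so n(Na) = 1.176 mol
m(Na) = 1.176 × 22.99 = 27.0 g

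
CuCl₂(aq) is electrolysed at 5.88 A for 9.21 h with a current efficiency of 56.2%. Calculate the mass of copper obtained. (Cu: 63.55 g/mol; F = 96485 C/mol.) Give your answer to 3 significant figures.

36.1 g

Q = 5.88 × 33156 = 1.950×10^5 C
n(e⁻) = 1.950×10^5 / 96485 = 2.021 mol
Cu²⁺ + 2e⁻ → Cu, so theoretical m(Cu) = 1.011 × 63.55 = 64.25 g
Actual mass = 56.2% × 64.25 = 36.1 g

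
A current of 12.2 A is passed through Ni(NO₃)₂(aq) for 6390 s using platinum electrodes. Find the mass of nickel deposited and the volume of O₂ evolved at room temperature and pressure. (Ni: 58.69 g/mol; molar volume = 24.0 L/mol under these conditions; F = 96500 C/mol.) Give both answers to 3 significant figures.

23.7 g Ni; 4.85 L O₂

Q = 12.2 × 6390 = 77960 C; n(e⁻) = 77960 / 96500 = 0.8079 mol
Cathode: Ni²⁺ + 2e⁻ → Ni → n(Ni) = 0.8079/2 = 0.4040 mol → 23.7 g
Anode: 2H₂O → O₂ + 4H⁺ + 4e⁻ → n(O₂) = 0.8079/4 = 0.2020 mol → 4.85 L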